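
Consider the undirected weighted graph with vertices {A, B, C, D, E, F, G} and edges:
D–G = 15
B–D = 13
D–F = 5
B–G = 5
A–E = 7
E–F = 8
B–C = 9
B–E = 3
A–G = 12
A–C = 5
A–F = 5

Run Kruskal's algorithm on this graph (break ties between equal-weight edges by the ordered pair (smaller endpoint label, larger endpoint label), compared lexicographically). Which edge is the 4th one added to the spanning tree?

B-G

Kruskal: consider edges lightest-first.
B–E (3): add. Components now {A} {B,E} {C} {D} {F} {G}
A–C (5): add. Components now {A,C} {B,E} {D} {F} {G}
A–F (5): add. Components now {A,C,F} {B,E} {D} {G}
B–G (5): add. Components now {A,C,F} {B,E,G} {D}
D–F (5): add. Components now {A,C,D,F} {B,E,G}
A–E (7): add. Components now {A,B,C,D,E,F,G}
The 4th edge added is B–G.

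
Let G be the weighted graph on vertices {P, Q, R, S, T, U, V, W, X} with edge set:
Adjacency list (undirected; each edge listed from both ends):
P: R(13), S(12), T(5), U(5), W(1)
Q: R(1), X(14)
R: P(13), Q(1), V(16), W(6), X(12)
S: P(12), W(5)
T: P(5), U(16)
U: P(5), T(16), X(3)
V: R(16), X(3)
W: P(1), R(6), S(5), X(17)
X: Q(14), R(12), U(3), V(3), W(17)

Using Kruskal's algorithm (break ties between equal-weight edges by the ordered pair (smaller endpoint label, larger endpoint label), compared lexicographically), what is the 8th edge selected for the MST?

R-W

Sort edges by weight, then run Kruskal:
P–W (1): add — endpoints in different components.
Q–R (1): add — endpoints in different components.
U–X (3): add — endpoints in different components.
V–X (3): add — endpoints in different components.
P–T (5): add — endpoints in different components.
P–U (5): add — endpoints in different components.
S–W (5): add — endpoints in different components.
R–W (6): add — endpoints in different components.
The 8th edge added is R–W.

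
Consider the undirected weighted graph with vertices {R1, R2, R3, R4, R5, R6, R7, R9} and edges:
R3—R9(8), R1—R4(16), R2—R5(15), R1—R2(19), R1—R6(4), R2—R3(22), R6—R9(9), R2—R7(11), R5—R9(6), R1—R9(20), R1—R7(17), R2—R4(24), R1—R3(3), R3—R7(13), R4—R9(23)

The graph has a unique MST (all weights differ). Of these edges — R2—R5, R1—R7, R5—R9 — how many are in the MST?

1

Sort edges by weight, then run Kruskal:
R1—R3 (3): add — endpoints in different components.
R1—R6 (4): add — endpoints in different components.
R5—R9 (6): add — endpoints in different components.
R3—R9 (8): add — endpoints in different components.
R6—R9 (9): skip — R6 and R9 already connected.
R2—R7 (11): add — endpoints in different components.
R3—R7 (13): add — endpoints in different components.
R2—R5 (15): skip — R2 and R5 already connected.
R1—R4 (16): add — endpoints in different components.
MST edge set: {R1—R3, R1—R6, R5—R9, R3—R9, R2—R7, R3—R7, R1—R4}.
Of the listed edges, {R5—R9} are in the MST → 1.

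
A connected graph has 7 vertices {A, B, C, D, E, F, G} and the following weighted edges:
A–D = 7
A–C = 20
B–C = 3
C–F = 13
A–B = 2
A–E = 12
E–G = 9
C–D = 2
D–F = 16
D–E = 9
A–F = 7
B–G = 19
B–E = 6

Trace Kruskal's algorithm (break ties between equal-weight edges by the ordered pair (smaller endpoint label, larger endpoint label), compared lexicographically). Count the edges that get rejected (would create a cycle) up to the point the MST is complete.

Kruskal's algorithm — process edges by increasing weight (ties by edge label):
A–B (2): add. Components now {A,B} {C} {D} {E} {F} {G}
C–D (2): add. Components now {A,B} {C,D} {E} {F} {G}
B–C (3): add. Components now {A,B,C,D} {E} {F} {G}
B–E (6): add. Components now {A,B,C,D,E} {F} {G}
A–D (7): skip — A and D already connected.
A–F (7): add. Components now {A,B,C,D,E,F} {G}
D–E (9): skip — D and E already connected.
E–G (9): add. Components now {A,B,C,D,E,F,G}
Edges rejected before the tree was complete: 2.

2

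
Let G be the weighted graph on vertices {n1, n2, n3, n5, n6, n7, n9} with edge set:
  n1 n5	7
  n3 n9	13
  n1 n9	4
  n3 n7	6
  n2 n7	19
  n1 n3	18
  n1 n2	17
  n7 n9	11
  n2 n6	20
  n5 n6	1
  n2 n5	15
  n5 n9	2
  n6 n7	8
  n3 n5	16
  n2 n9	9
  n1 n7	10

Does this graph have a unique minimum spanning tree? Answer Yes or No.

Kruskal's algorithm — process edges by increasing weight (ties by edge label):
n5 n6 (1): add. Components now {n2} {n5,n6} {n3} {n1} {n7} {n9}
n5 n9 (2): add. Components now {n2} {n5,n6,n9} {n3} {n1} {n7}
n1 n9 (4): add. Components now {n2} {n1,n5,n6,n9} {n3} {n7}
n3 n7 (6): add. Components now {n2} {n1,n5,n6,n9} {n3,n7}
n1 n5 (7): skip — n5 and n1 already connected.
n6 n7 (8): add. Components now {n2} {n1,n3,n5,n6,n7,n9}
n2 n9 (9): add. Components now {n1,n2,n3,n5,n6,n7,n9}
Every non-tree edge has weight strictly greater than the heaviest edge on the tree path between its endpoints, so the MST is unique.

Yes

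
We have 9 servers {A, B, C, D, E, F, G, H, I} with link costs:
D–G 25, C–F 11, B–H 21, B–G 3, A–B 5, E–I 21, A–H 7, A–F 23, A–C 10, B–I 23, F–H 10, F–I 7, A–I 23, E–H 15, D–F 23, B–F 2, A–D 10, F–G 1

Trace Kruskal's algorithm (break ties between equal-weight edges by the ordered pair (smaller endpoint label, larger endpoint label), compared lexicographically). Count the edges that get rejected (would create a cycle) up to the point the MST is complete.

Kruskal's algorithm — process edges by increasing weight (ties by edge label):
F–G (1): add — endpoints in different components.
B–F (2): add — endpoints in different components.
B–G (3): skip — B and G already connected.
A–B (5): add — endpoints in different components.
A–H (7): add — endpoints in different components.
F–I (7): add — endpoints in different components.
A–C (10): add — endpoints in different components.
A–D (10): add — endpoints in different components.
F–H (10): skip — F and H already connected.
C–F (11): skip — C and F already connected.
E–H (15): add — endpoints in different components.
Edges rejected before the tree was complete: 3.

3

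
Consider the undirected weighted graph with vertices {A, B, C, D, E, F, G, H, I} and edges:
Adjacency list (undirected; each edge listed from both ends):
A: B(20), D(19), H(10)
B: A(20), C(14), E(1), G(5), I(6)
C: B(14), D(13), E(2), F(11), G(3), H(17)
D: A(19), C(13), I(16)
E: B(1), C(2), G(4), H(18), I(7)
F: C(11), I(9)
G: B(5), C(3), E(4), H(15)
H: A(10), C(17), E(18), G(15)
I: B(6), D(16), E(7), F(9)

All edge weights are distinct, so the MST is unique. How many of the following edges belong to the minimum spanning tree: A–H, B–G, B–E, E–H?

2

Kruskal: consider edges lightest-first.
B–E (1): add — endpoints in different components.
C–E (2): add — endpoints in different components.
C–G (3): add — endpoints in different components.
E–G (4): skip — E and G already connected.
B–G (5): skip — B and G already connected.
B–I (6): add — endpoints in different components.
E–I (7): skip — E and I already connected.
F–I (9): add — endpoints in different components.
A–H (10): add — endpoints in different components.
C–F (11): skip — C and F already connected.
C–D (13): add — endpoints in different components.
B–C (14): skip — B and C already connected.
G–H (15): add — endpoints in different components.
MST edge set: {B–E, C–E, C–G, B–I, F–I, A–H, C–D, G–H}.
Of the listed edges, {A–H, B–E} are in the MST → 2.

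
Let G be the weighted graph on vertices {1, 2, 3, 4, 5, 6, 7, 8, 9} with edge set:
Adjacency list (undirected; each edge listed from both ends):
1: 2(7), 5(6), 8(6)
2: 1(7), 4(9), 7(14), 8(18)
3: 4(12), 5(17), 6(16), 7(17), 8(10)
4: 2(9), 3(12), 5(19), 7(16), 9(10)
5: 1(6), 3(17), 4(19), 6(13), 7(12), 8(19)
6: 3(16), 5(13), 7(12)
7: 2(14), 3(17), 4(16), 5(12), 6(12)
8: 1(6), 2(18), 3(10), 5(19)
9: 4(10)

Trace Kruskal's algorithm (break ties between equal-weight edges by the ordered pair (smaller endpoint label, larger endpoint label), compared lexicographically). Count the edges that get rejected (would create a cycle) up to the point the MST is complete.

Kruskal's algorithm — process edges by increasing weight (ties by edge label):
1 5 (6): add — endpoints in different components.
1 8 (6): add — endpoints in different components.
1 2 (7): add — endpoints in different components.
2 4 (9): add — endpoints in different components.
3 8 (10): add — endpoints in different components.
4 9 (10): add — endpoints in different components.
3 4 (12): skip — 3 and 4 already connected.
5 7 (12): add — endpoints in different components.
6 7 (12): add — endpoints in different components.
Edges rejected before the tree was complete: 1.

1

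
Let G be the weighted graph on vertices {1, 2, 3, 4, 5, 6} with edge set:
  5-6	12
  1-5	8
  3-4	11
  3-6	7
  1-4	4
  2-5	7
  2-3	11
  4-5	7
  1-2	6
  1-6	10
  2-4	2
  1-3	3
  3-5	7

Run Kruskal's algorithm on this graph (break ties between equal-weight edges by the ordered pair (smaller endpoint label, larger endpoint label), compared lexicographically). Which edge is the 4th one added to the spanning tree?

Kruskal: consider edges lightest-first.
2-4 (2): add — endpoints in different components.
1-3 (3): add — endpoints in different components.
1-4 (4): add — endpoints in different components.
1-2 (6): skip — 1 and 2 already connected.
2-5 (7): add — endpoints in different components.
3-5 (7): skip — 3 and 5 already connected.
3-6 (7): add — endpoints in different components.
The 4th edge added is 2-5.

2-5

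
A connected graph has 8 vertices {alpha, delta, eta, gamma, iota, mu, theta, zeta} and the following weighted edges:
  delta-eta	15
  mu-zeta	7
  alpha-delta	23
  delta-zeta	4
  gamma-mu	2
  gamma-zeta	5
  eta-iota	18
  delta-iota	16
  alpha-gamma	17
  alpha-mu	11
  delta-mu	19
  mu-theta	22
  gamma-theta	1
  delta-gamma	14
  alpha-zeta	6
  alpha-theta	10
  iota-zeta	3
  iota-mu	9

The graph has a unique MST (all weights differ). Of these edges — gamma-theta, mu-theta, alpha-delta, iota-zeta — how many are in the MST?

Kruskal's algorithm — process edges by increasing weight (ties by edge label):
gamma-theta (1): add — endpoints in different components.
gamma-mu (2): add — endpoints in different components.
iota-zeta (3): add — endpoints in different components.
delta-zeta (4): add — endpoints in different components.
gamma-zeta (5): add — endpoints in different components.
alpha-zeta (6): add — endpoints in different components.
mu-zeta (7): skip — zeta and mu already connected.
iota-mu (9): skip — iota and mu already connected.
alpha-theta (10): skip — alpha and theta already connected.
alpha-mu (11): skip — alpha and mu already connected.
delta-gamma (14): skip — gamma and delta already connected.
delta-eta (15): add — endpoints in different components.
MST edge set: {gamma-theta, gamma-mu, iota-zeta, delta-zeta, gamma-zeta, alpha-zeta, delta-eta}.
Of the listed edges, {gamma-theta, iota-zeta} are in the MST → 2.

2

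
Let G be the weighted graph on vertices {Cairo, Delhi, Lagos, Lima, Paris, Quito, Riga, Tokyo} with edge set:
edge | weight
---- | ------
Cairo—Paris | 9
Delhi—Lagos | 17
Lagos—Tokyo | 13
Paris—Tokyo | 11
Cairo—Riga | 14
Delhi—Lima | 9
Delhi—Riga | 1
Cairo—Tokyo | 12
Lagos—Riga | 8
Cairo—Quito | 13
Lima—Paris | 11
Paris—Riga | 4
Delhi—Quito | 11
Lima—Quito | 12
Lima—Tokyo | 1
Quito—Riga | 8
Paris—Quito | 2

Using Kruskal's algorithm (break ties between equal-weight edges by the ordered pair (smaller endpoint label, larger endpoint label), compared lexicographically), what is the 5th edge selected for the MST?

Kruskal: consider edges lightest-first.
Delhi—Riga (1): add — endpoints in different components.
Lima—Tokyo (1): add — endpoints in different components.
Paris—Quito (2): add — endpoints in different components.
Paris—Riga (4): add — endpoints in different components.
Lagos—Riga (8): add — endpoints in different components.
Quito—Riga (8): skip — Riga and Quito already connected.
Cairo—Paris (9): add — endpoints in different components.
Delhi—Lima (9): add — endpoints in different components.
The 5th edge added is Lagos—Riga.

Lagos-Riga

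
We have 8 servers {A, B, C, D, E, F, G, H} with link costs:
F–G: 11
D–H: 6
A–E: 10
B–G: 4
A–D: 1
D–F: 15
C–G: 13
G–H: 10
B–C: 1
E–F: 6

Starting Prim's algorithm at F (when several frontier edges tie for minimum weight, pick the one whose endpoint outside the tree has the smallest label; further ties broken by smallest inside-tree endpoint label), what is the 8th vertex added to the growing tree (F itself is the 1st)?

C

Prim's algorithm from F:
Step 1: frontier [E–F 6, F–G 11, D–F 15] → take E–F (6); add E.
Step 2: frontier [A–E 10, F–G 11, D–F 15] → take A–E (10); add A.
Step 3: frontier [A–D 1, F–G 11, D–F 15] → take A–D (1); add D.
Step 4: frontier [D–H 6, F–G 11] → take D–H (6); add H.
Step 5: frontier [F–G 11, G–H 10] → take G–H (10); add G.
Step 6: frontier [B–G 4, C–G 13] → take B–G (4); add B.
Step 7: frontier [B–C 1, C–G 13] → take B–C (1); add C.
Vertex order: F, E, A, D, H, G, B, C. The 8th vertex is C.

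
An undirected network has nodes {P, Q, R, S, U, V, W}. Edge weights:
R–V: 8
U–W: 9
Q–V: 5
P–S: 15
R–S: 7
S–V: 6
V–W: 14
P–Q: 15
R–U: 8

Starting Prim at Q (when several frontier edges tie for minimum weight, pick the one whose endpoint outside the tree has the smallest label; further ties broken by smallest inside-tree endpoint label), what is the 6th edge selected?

Prim, starting at Q.
Step 1: frontier [Q–V 5, P–Q 15] → take Q–V (5); add V.
Step 2: frontier [P–Q 15, S–V 6, R–V 8, V–W 14] → take S–V (6); add S.
Step 3: frontier [P–Q 15, R–S 7, P–S 15, R–V 8, V–W 14] → take R–S (7); add R.
Step 4: frontier [P–Q 15, R–U 8, P–S 15, V–W 14] → take R–U (8); add U.
Step 5: frontier [P–Q 15, P–S 15, U–W 9, V–W 14] → take U–W (9); add W.
Step 6: frontier [P–Q 15, P–S 15] → take P–Q (15); add P.
The 6th edge added is P–Q.

P-Q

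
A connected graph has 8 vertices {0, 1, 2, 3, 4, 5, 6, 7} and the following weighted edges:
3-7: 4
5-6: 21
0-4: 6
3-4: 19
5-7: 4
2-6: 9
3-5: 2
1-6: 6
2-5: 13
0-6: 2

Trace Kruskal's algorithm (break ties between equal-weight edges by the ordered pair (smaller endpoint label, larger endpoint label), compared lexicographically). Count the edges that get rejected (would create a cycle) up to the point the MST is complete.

Kruskal: consider edges lightest-first.
0-6 (2): add — endpoints in different components.
3-5 (2): add — endpoints in different components.
3-7 (4): add — endpoints in different components.
5-7 (4): skip — 5 and 7 already connected.
0-4 (6): add — endpoints in different components.
1-6 (6): add — endpoints in different components.
2-6 (9): add — endpoints in different components.
2-5 (13): add — endpoints in different components.
Edges rejected before the tree was complete: 1.

1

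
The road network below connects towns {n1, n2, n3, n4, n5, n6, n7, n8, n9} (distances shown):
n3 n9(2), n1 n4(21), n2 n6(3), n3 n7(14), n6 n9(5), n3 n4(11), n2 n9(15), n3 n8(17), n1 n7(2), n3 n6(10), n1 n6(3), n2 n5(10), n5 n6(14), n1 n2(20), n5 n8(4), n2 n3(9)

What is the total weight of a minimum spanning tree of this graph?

40

Grow the tree from n9 using Prim:
Step 1: cheapest edge leaving the tree is n3 n9 (2); add n3.
Step 2: cheapest edge leaving the tree is n6 n9 (5); add n6.
Step 3: cheapest edge leaving the tree is n1 n6 (3); add n1.
Step 4: cheapest edge leaving the tree is n1 n7 (2); add n7.
Step 5: cheapest edge leaving the tree is n2 n6 (3); add n2.
Step 6: cheapest edge leaving the tree is n2 n5 (10); add n5.
Step 7: cheapest edge leaving the tree is n5 n8 (4); add n8.
Step 8: cheapest edge leaving the tree is n3 n4 (11); add n4.
MST edges: n3 n9, n6 n9, n1 n6, n1 n7, n2 n6, n2 n5, n5 n8, n3 n4; total weight 2+5+3+2+3+10+4+11 = 40.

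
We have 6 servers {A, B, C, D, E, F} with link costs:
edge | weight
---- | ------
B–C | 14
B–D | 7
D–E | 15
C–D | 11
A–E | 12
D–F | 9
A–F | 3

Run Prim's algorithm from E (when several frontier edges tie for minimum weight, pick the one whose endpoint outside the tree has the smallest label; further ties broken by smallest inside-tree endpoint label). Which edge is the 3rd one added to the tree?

Prim, starting at E.
Step 1: cheapest edge leaving the tree is A–E (12); add A.
Step 2: cheapest edge leaving the tree is A–F (3); add F.
Step 3: cheapest edge leaving the tree is D–F (9); add D.
Step 4: cheapest edge leaving the tree is B–D (7); add B.
Step 5: cheapest edge leaving the tree is C–D (11); add C.
The 3rd edge added is D–F.

D-F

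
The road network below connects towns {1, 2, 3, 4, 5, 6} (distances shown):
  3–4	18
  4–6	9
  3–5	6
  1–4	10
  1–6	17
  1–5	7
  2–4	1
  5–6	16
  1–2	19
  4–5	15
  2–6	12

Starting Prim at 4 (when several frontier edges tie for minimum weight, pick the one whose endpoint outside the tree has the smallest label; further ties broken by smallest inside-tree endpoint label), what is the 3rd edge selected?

1-4

Prim, starting at 4.
Step 1: frontier [2–4 1, 4–6 9, 1–4 10, 4–5 15, 3–4 18] → take 2–4 (1); add 2.
Step 2: frontier [2–6 12, 1–2 19, 4–6 9, 1–4 10, 4–5 15, 3–4 18] → take 4–6 (9); add 6.
Step 3: frontier [1–2 19, 1–4 10, 4–5 15, 3–4 18, 5–6 16, 1–6 17] → take 1–4 (10); add 1.
Step 4: frontier [1–5 7, 4–5 15, 3–4 18, 5–6 16] → take 1–5 (7); add 5.
Step 5: frontier [3–4 18, 3–5 6] → take 3–5 (6); add 3.
The 3rd edge added is 1–4.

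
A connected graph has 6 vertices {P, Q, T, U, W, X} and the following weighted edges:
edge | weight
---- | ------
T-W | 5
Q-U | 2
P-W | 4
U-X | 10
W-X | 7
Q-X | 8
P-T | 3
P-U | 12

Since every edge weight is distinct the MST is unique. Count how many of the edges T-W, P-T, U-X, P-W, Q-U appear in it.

Kruskal's algorithm — process edges by increasing weight (ties by edge label):
Q-U (2): add — endpoints in different components.
P-T (3): add — endpoints in different components.
P-W (4): add — endpoints in different components.
T-W (5): skip — T and W already connected.
W-X (7): add — endpoints in different components.
Q-X (8): add — endpoints in different components.
MST edge set: {Q-U, P-T, P-W, W-X, Q-X}.
Of the listed edges, {P-T, P-W, Q-U} are in the MST → 3.

3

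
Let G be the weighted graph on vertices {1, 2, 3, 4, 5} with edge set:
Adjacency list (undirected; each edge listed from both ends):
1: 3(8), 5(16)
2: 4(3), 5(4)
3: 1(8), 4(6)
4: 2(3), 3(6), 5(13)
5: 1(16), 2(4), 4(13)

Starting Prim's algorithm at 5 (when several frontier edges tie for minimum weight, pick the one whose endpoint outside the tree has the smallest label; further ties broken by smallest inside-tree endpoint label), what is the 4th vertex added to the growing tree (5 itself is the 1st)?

3

Prim's algorithm from 5:
Step 1: frontier [2 5 4, 4 5 13, 1 5 16] → take 2 5 (4); add 2.
Step 2: frontier [2 4 3, 4 5 13, 1 5 16] → take 2 4 (3); add 4.
Step 3: frontier [3 4 6, 1 5 16] → take 3 4 (6); add 3.
Step 4: frontier [1 3 8, 1 5 16] → take 1 3 (8); add 1.
Vertex order: 5, 2, 4, 3, 1. The 4th vertex is 3.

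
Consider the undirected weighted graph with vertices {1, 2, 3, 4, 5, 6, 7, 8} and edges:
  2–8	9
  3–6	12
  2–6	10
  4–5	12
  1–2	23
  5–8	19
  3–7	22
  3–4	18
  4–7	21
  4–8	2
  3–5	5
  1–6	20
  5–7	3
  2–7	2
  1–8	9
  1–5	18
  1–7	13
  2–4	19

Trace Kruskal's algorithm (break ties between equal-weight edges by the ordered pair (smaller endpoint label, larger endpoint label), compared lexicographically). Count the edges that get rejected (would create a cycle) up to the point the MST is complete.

Kruskal: consider edges lightest-first.
2–7 (2): add — endpoints in different components.
4–8 (2): add — endpoints in different components.
5–7 (3): add — endpoints in different components.
3–5 (5): add — endpoints in different components.
1–8 (9): add — endpoints in different components.
2–8 (9): add — endpoints in different components.
2–6 (10): add — endpoints in different components.
Edges rejected before the tree was complete: 0.

0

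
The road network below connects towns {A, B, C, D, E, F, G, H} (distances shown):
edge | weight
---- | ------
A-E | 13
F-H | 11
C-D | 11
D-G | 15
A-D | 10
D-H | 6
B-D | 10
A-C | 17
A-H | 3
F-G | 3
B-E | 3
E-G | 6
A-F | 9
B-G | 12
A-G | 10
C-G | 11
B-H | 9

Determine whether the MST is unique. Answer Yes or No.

Sort edges by weight, then run Kruskal:
A-H (3): add — endpoints in different components.
B-E (3): add — endpoints in different components.
F-G (3): add — endpoints in different components.
D-H (6): add — endpoints in different components.
E-G (6): add — endpoints in different components.
A-F (9): add — endpoints in different components.
B-H (9): skip — B and H already connected.
A-D (10): skip — A and D already connected.
A-G (10): skip — A and G already connected.
B-D (10): skip — B and D already connected.
C-D (11): add — endpoints in different components.
Non-tree edge B-H has weight 9, equal to the heaviest edge on its tree cycle — swapping gives another MST of the same weight. Not unique.

No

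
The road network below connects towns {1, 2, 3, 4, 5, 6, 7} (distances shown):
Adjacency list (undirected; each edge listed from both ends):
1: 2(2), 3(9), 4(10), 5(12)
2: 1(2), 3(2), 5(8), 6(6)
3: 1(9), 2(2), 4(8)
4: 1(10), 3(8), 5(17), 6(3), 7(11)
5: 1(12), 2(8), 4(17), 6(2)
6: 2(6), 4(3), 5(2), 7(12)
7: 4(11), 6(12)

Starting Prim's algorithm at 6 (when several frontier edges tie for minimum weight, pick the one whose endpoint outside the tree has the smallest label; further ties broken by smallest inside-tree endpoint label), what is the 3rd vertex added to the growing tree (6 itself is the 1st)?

Prim's algorithm from 6:
Step 1: frontier [5–6 2, 4–6 3, 2–6 6, 6–7 12] → take 5–6 (2); add 5.
Step 2: frontier [2–5 8, 1–5 12, 4–5 17, 4–6 3, 2–6 6, 6–7 12] → take 4–6 (3); add 4.
Step 3: frontier [3–4 8, 1–4 10, 4–7 11, 2–5 8, 1–5 12, 2–6 6, 6–7 12] → take 2–6 (6); add 2.
Step 4: frontier [1–2 2, 2–3 2, 3–4 8, 1–4 10, 4–7 11, 1–5 12, 6–7 12] → take 1–2 (2); add 1.
Step 5: frontier [1–3 9, 2–3 2, 3–4 8, 4–7 11, 6–7 12] → take 2–3 (2); add 3.
Step 6: frontier [4–7 11, 6–7 12] → take 4–7 (11); add 7.
Vertex order: 6, 5, 4, 2, 1, 3, 7. The 3rd vertex is 4.

4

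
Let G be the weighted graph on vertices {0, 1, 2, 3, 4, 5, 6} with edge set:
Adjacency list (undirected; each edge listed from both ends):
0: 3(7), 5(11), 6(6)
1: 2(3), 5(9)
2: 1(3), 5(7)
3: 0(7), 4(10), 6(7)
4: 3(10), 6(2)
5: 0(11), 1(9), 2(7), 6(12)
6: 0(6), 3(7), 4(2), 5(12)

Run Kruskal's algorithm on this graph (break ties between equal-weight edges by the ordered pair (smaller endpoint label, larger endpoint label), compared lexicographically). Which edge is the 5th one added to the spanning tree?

Kruskal: consider edges lightest-first.
4 6 (2): add. Components now {0} {1} {2} {3} {4,6} {5}
1 2 (3): add. Components now {0} {1,2} {3} {4,6} {5}
0 6 (6): add. Components now {0,4,6} {1,2} {3} {5}
0 3 (7): add. Components now {0,3,4,6} {1,2} {5}
2 5 (7): add. Components now {0,3,4,6} {1,2,5}
3 6 (7): skip — 3 and 6 already connected.
1 5 (9): skip — 1 and 5 already connected.
3 4 (10): skip — 3 and 4 already connected.
0 5 (11): add. Components now {0,1,2,3,4,5,6}
The 5th edge added is 2 5.

2-5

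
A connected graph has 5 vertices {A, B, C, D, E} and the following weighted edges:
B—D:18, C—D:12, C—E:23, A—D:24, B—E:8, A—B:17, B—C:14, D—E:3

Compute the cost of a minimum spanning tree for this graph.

Kruskal: consider edges lightest-first.
D—E (3): add. Components now {A} {B} {C} {D,E}
B—E (8): add. Components now {A} {B,D,E} {C}
C—D (12): add. Components now {A} {B,C,D,E}
B—C (14): skip — B and C already connected.
A—B (17): add. Components now {A,B,C,D,E}
MST edges: D—E, B—E, C—D, A—B; total weight 3+8+12+17 = 40.

40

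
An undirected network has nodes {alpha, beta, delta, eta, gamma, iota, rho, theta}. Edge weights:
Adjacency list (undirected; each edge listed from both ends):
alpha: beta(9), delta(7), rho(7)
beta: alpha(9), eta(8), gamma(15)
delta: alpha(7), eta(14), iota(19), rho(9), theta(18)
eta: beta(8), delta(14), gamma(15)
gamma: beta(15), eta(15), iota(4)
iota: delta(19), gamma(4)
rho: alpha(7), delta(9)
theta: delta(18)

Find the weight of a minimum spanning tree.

Sort edges by weight, then run Kruskal:
gamma–iota (4): add — endpoints in different components.
alpha–delta (7): add — endpoints in different components.
alpha–rho (7): add — endpoints in different components.
beta–eta (8): add — endpoints in different components.
alpha–beta (9): add — endpoints in different components.
delta–rho (9): skip — delta and rho already connected.
delta–eta (14): skip — eta and delta already connected.
beta–gamma (15): add — endpoints in different components.
eta–gamma (15): skip — gamma and eta already connected.
delta–theta (18): add — endpoints in different components.
MST edges: gamma–iota, alpha–delta, alpha–rho, beta–eta, alpha–beta, beta–gamma, delta–theta; total weight 4+7+7+8+9+15+18 = 68.

68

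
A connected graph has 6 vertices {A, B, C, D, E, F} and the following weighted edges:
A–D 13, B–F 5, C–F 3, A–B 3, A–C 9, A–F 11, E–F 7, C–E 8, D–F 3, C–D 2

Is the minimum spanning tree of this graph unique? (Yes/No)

No

Kruskal's algorithm — process edges by increasing weight (ties by edge label):
C–D (2): add — endpoints in different components.
A–B (3): add — endpoints in different components.
C–F (3): add — endpoints in different components.
D–F (3): skip — D and F already connected.
B–F (5): add — endpoints in different components.
E–F (7): add — endpoints in different components.
Non-tree edge D–F has weight 3, equal to the heaviest edge on its tree cycle — swapping gives another MST of the same weight. Not unique.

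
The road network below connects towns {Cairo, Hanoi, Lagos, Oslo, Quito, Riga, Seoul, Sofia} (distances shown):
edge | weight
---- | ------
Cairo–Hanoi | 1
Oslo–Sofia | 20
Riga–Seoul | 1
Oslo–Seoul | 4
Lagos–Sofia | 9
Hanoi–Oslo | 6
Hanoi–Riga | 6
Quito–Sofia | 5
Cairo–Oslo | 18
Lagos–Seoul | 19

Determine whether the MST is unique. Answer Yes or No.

Kruskal: consider edges lightest-first.
Cairo–Hanoi (1): add — endpoints in different components.
Riga–Seoul (1): add — endpoints in different components.
Oslo–Seoul (4): add — endpoints in different components.
Quito–Sofia (5): add — endpoints in different components.
Hanoi–Oslo (6): add — endpoints in different components.
Hanoi–Riga (6): skip — Hanoi and Riga already connected.
Lagos–Sofia (9): add — endpoints in different components.
Cairo–Oslo (18): skip — Oslo and Cairo already connected.
Lagos–Seoul (19): add — endpoints in different components.
Non-tree edge Hanoi–Riga has weight 6, equal to the heaviest edge on its tree cycle — swapping gives another MST of the same weight. Not unique.

No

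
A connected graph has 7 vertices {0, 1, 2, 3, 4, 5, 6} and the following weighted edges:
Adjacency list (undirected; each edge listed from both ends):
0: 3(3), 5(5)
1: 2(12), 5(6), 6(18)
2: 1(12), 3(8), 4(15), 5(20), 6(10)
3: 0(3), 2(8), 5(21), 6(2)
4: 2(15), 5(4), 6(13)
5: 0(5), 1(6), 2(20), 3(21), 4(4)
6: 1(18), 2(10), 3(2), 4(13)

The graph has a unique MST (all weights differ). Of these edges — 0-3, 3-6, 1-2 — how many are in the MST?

2

Kruskal's algorithm — process edges by increasing weight (ties by edge label):
3-6 (2): add — endpoints in different components.
0-3 (3): add — endpoints in different components.
4-5 (4): add — endpoints in different components.
0-5 (5): add — endpoints in different components.
1-5 (6): add — endpoints in different components.
2-3 (8): add — endpoints in different components.
MST edge set: {3-6, 0-3, 4-5, 0-5, 1-5, 2-3}.
Of the listed edges, {0-3, 3-6} are in the MST → 2.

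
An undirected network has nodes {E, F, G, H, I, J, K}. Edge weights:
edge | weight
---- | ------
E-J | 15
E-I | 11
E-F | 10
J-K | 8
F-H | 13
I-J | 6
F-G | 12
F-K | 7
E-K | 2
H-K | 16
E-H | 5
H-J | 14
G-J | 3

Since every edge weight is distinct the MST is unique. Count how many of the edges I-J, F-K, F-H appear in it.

2

Sort edges by weight, then run Kruskal:
E-K (2): add. Components now {E,K} {F} {G} {H} {I} {J}
G-J (3): add. Components now {E,K} {F} {G,J} {H} {I}
E-H (5): add. Components now {E,H,K} {F} {G,J} {I}
I-J (6): add. Components now {E,H,K} {F} {G,I,J}
F-K (7): add. Components now {E,F,H,K} {G,I,J}
J-K (8): add. Components now {E,F,G,H,I,J,K}
MST edge set: {E-K, G-J, E-H, I-J, F-K, J-K}.
Of the listed edges, {I-J, F-K} are in the MST → 2.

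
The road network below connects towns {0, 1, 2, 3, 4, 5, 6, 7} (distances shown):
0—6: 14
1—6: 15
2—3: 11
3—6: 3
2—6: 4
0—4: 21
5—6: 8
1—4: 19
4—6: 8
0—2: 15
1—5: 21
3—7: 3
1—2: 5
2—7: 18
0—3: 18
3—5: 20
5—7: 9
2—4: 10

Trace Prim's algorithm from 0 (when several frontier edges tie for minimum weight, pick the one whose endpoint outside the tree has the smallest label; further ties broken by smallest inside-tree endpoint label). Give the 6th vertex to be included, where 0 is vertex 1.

Prim, starting at 0.
Step 1: cheapest edge leaving the tree is 0—6 (14); add 6.
Step 2: cheapest edge leaving the tree is 3—6 (3); add 3.
Step 3: cheapest edge leaving the tree is 3—7 (3); add 7.
Step 4: cheapest edge leaving the tree is 2—6 (4); add 2.
Step 5: cheapest edge leaving the tree is 1—2 (5); add 1.
Step 6: cheapest edge leaving the tree is 4—6 (8); add 4.
Step 7: cheapest edge leaving the tree is 5—6 (8); add 5.
Vertex order: 0, 6, 3, 7, 2, 1, 4, 5. The 6th vertex is 1.

1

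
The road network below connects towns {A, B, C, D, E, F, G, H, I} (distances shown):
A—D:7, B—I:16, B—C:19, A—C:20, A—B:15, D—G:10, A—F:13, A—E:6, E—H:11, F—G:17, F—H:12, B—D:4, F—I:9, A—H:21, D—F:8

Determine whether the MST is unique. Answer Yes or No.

Yes

Sort edges by weight, then run Kruskal:
B—D (4): add — endpoints in different components.
A—E (6): add — endpoints in different components.
A—D (7): add — endpoints in different components.
D—F (8): add — endpoints in different components.
F—I (9): add — endpoints in different components.
D—G (10): add — endpoints in different components.
E—H (11): add — endpoints in different components.
F—H (12): skip — F and H already connected.
A—F (13): skip — A and F already connected.
A—B (15): skip — A and B already connected.
B—I (16): skip — B and I already connected.
F—G (17): skip — F and G already connected.
B—C (19): add — endpoints in different components.
Every non-tree edge has weight strictly greater than the heaviest edge on the tree path between its endpoints, so the MST is unique.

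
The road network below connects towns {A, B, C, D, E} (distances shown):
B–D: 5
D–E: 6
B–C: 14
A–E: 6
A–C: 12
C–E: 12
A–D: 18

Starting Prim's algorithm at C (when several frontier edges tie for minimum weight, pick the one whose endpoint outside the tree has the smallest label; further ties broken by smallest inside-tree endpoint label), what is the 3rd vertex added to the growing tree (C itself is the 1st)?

E

Grow the tree from C using Prim:
Step 1: cheapest edge leaving the tree is A–C (12); add A.
Step 2: cheapest edge leaving the tree is A–E (6); add E.
Step 3: cheapest edge leaving the tree is D–E (6); add D.
Step 4: cheapest edge leaving the tree is B–D (5); add B.
Vertex order: C, A, E, D, B. The 3rd vertex is E.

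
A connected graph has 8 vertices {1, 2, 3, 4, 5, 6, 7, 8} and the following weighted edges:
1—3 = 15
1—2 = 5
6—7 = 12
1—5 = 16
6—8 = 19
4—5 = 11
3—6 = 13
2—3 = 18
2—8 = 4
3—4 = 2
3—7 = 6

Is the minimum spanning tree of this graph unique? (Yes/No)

Kruskal: consider edges lightest-first.
3—4 (2): add — endpoints in different components.
2—8 (4): add — endpoints in different components.
1—2 (5): add — endpoints in different components.
3—7 (6): add — endpoints in different components.
4—5 (11): add — endpoints in different components.
6—7 (12): add — endpoints in different components.
3—6 (13): skip — 3 and 6 already connected.
1—3 (15): add — endpoints in different components.
Every non-tree edge has weight strictly greater than the heaviest edge on the tree path between its endpoints, so the MST is unique.

Yes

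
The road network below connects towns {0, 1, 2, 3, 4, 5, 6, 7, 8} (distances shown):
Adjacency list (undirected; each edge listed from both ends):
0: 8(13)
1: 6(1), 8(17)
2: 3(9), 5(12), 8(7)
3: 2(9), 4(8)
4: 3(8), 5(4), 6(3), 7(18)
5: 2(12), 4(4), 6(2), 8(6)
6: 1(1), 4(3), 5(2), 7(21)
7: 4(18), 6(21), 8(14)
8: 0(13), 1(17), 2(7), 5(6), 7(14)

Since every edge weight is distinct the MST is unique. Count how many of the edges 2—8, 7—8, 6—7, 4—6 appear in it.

3

Sort edges by weight, then run Kruskal:
1—6 (1): add — endpoints in different components.
5—6 (2): add — endpoints in different components.
4—6 (3): add — endpoints in different components.
4—5 (4): skip — 4 and 5 already connected.
5—8 (6): add — endpoints in different components.
2—8 (7): add — endpoints in different components.
3—4 (8): add — endpoints in different components.
2—3 (9): skip — 2 and 3 already connected.
2—5 (12): skip — 2 and 5 already connected.
0—8 (13): add — endpoints in different components.
7—8 (14): add — endpoints in different components.
MST edge set: {1—6, 5—6, 4—6, 5—8, 2—8, 3—4, 0—8, 7—8}.
Of the listed edges, {2—8, 7—8, 4—6} are in the MST → 3.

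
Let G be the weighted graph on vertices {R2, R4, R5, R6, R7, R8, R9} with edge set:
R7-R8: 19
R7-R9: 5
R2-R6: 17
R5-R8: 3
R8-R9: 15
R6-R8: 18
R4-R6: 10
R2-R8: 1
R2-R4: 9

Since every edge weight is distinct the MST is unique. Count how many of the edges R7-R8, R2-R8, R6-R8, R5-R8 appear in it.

Sort edges by weight, then run Kruskal:
R2-R8 (1): add. Components now {R9} {R2,R8} {R5} {R7} {R6} {R4}
R5-R8 (3): add. Components now {R9} {R2,R5,R8} {R7} {R6} {R4}
R7-R9 (5): add. Components now {R7,R9} {R2,R5,R8} {R6} {R4}
R2-R4 (9): add. Components now {R7,R9} {R2,R4,R5,R8} {R6}
R4-R6 (10): add. Components now {R7,R9} {R2,R4,R5,R6,R8}
R8-R9 (15): add. Components now {R2,R4,R5,R6,R7,R8,R9}
MST edge set: {R2-R8, R5-R8, R7-R9, R2-R4, R4-R6, R8-R9}.
Of the listed edges, {R2-R8, R5-R8} are in the MST → 2.

2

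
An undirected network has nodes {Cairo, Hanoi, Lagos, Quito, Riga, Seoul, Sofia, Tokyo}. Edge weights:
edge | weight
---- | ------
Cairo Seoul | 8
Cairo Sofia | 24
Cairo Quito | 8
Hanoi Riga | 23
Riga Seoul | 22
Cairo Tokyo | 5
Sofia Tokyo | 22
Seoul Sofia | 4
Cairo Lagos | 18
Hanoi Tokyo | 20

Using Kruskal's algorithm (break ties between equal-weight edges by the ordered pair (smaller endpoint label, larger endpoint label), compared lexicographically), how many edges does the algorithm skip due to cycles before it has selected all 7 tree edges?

Kruskal's algorithm — process edges by increasing weight (ties by edge label):
Seoul Sofia (4): add — endpoints in different components.
Cairo Tokyo (5): add — endpoints in different components.
Cairo Quito (8): add — endpoints in different components.
Cairo Seoul (8): add — endpoints in different components.
Cairo Lagos (18): add — endpoints in different components.
Hanoi Tokyo (20): add — endpoints in different components.
Riga Seoul (22): add — endpoints in different components.
Edges rejected before the tree was complete: 0.

0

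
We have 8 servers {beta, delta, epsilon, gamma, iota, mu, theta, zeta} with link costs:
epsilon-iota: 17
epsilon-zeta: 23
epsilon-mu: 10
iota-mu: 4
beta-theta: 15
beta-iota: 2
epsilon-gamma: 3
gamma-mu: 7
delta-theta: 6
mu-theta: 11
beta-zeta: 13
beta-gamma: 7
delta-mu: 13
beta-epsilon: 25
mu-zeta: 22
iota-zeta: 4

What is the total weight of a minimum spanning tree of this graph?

Kruskal: consider edges lightest-first.
beta-iota (2): add — endpoints in different components.
epsilon-gamma (3): add — endpoints in different components.
iota-mu (4): add — endpoints in different components.
iota-zeta (4): add — endpoints in different components.
delta-theta (6): add — endpoints in different components.
beta-gamma (7): add — endpoints in different components.
gamma-mu (7): skip — gamma and mu already connected.
epsilon-mu (10): skip — mu and epsilon already connected.
mu-theta (11): add — endpoints in different components.
MST edges: beta-iota, epsilon-gamma, iota-mu, iota-zeta, delta-theta, beta-gamma, mu-theta; total weight 2+3+4+4+6+7+11 = 37.

37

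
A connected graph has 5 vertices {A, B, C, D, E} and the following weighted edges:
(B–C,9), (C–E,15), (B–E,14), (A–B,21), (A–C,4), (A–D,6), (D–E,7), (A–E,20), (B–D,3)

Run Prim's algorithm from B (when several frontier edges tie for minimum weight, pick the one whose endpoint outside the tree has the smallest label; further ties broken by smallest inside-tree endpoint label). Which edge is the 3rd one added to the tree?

Prim, starting at B.
Step 1: cheapest edge leaving the tree is B–D (3); add D.
Step 2: cheapest edge leaving the tree is A–D (6); add A.
Step 3: cheapest edge leaving the tree is A–C (4); add C.
Step 4: cheapest edge leaving the tree is D–E (7); add E.
The 3rd edge added is A–C.

A-C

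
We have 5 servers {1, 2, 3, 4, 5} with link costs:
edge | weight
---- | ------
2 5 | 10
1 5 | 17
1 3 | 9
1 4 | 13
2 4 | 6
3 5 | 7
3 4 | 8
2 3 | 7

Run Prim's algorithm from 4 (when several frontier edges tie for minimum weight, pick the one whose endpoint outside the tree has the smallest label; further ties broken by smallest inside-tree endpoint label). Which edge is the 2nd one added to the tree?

2-3

Grow the tree from 4 using Prim:
Step 1: cheapest edge leaving the tree is 2 4 (6); add 2.
Step 2: cheapest edge leaving the tree is 2 3 (7); add 3.
Step 3: cheapest edge leaving the tree is 3 5 (7); add 5.
Step 4: cheapest edge leaving the tree is 1 3 (9); add 1.
The 2nd edge added is 2 3.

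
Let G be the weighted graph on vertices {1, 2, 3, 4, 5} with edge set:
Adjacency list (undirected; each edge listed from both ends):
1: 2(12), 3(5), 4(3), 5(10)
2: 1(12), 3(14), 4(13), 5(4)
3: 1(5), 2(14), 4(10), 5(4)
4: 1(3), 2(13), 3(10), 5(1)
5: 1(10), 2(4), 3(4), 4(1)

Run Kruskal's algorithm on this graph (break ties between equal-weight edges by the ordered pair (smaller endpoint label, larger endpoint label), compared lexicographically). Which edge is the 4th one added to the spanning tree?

Kruskal: consider edges lightest-first.
4–5 (1): add — endpoints in different components.
1–4 (3): add — endpoints in different components.
2–5 (4): add — endpoints in different components.
3–5 (4): add — endpoints in different components.
The 4th edge added is 3–5.

3-5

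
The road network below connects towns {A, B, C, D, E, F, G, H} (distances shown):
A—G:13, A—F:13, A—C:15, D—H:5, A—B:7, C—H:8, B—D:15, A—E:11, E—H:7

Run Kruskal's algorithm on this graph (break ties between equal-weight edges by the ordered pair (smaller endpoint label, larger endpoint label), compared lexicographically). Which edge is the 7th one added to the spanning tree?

Kruskal: consider edges lightest-first.
D—H (5): add — endpoints in different components.
A—B (7): add — endpoints in different components.
E—H (7): add — endpoints in different components.
C—H (8): add — endpoints in different components.
A—E (11): add — endpoints in different components.
A—F (13): add — endpoints in different components.
A—G (13): add — endpoints in different components.
The 7th edge added is A—G.

A-G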